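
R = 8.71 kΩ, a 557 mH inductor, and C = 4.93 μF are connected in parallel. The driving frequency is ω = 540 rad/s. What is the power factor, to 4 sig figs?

0.1708

X_L = ωL = 300.8 Ω
X_C = 1/(ωC) = 375.6 Ω
Parallel: admittances add. Y = 1/R + 1/(jωL) + jωC
Y = (0.0001148 − j0.0006625) S
|Y| = 0.0006724 S → |Z| = 1/|Y| = 1487 Ω, ∠Z = −∠Y = 80.17°
cos φ = cos(80.17°) = 0.1708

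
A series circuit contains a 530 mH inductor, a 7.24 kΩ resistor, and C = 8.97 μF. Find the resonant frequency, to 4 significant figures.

72.99 Hz

ω₀ = 1/√(LC) = 1/√(0.53 × 8.97e-06) = 458.6 rad/s
f₀ = ω₀/(2π) = 72.99 Hz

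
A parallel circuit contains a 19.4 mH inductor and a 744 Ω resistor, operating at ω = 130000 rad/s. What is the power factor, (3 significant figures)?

X_L = ωL = 2520 Ω
Parallel: admittances add. Y = 1/R + 1/(jωL)
Y = (0.00134 − j0.000397) S
|Y| = 0.00140 S → |Z| = 1/|Y| = 714 Ω, ∠Z = −∠Y = 16.4°
cos φ = cos(16.4°) = 0.959

0.959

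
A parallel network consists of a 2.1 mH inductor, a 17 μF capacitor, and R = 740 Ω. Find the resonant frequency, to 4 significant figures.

ω₀ = 1/√(LC) = 1/√(0.0021 × 1.7e-05) = 5293 rad/s
f₀ = ω₀/(2π) = 842.3 Hz

842.3 Hz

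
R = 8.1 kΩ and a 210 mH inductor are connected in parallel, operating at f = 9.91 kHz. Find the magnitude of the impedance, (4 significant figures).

6886 Ω

ω = 2πf = 62270 rad/s
X_L = ωL = 13080 Ω
Parallel: admittances add. Y = 1/R + 1/(jωL)
Y = (0.0001235 − j7.648e-05) S
|Y| = 0.0001452 S → |Z| = 1/|Y| = 6886 Ω, ∠Z = −∠Y = 31.78°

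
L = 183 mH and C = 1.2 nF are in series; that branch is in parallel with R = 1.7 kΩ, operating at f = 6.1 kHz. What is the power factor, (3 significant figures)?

0.993

ω = 2πf = 38330 rad/s
X_L = ωL = 7010 Ω
X_C = 1/(ωC) = 21700 Ω
Branch 1: Z₁ = R = 1700 Ω
Branch 2 (series LC): Z₂ = j(X_L − X_C) = −j14700 Ω
Parallel: Z = Z₁Z₂/(Z₁+Z₂), |Z| = 1690 Ω, ∠Z = -6.58°
cos φ = cos(-6.58°) = 0.993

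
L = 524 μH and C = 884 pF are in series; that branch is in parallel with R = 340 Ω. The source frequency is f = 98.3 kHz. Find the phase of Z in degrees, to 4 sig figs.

ω = 2πf = 617600 rad/s
X_L = ωL = 323.6 Ω
X_C = 1/(ωC) = 1832 Ω
Branch 1: Z₁ = R = 340.0 Ω
Branch 2 (series LC): Z₂ = j(X_L − X_C) = −j1508 Ω
Parallel: Z = Z₁Z₂/(Z₁+Z₂), |Z| = 331.7 Ω, ∠Z = -12.71°

-12.71°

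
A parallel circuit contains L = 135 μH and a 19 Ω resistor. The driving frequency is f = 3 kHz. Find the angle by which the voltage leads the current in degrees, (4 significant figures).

ω = 2πf = 18850 rad/s
X_L = ωL = 2.545 Ω
Parallel: admittances add. Y = 1/R + 1/(jωL)
Y = (0.05263 − j0.3930) S
|Y| = 0.3965 S → |Z| = 1/|Y| = 2.522 Ω, ∠Z = −∠Y = 82.37°

82.37°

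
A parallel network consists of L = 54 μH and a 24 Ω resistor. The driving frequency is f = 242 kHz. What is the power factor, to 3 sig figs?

0.960

ω = 2πf = 1.521e+06 rad/s
X_L = ωL = 82.1 Ω
Parallel: admittances add. Y = 1/R + 1/(jωL)
Y = (0.0417 − j0.0122) S
|Y| = 0.0434 S → |Z| = 1/|Y| = 23.0 Ω, ∠Z = −∠Y = 16.3°
cos φ = cos(16.3°) = 0.960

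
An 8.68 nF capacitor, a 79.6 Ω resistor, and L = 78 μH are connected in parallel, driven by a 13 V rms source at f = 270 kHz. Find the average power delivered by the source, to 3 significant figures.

2.12 W

ω = 2πf = 1.696e+06 rad/s
X_L = ωL = 132 Ω
X_C = 1/(ωC) = 67.9 Ω
Parallel: admittances add. Y = 1/R + 1/(jωL) + jωC
Y = (0.0126 + j0.00717) S
|Y| = 0.0145 S → |Z| = 1/|Y| = 69.1 Ω, ∠Z = −∠Y = -29.7°
I = V/|Z| = 188 mA
P = VI cos φ = 13 × 0.188 × cos(-29.7°) = 2.12 W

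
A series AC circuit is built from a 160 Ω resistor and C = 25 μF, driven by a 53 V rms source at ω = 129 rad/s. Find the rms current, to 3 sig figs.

152 mA

X_C = 1/(ωC) = 310 Ω
Z = 160 − j310 Ω
|Z| = √(160² + 310²) = 349 Ω
I = V/|Z| = 53/349 = 152 mA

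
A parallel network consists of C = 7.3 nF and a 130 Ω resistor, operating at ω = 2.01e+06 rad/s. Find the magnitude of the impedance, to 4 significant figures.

X_C = 1/(ωC) = 68.15 Ω
Parallel: admittances add. Y = 1/R + jωC
Y = (0.007692 + j0.01467) S
|Y| = 0.01657 S → |Z| = 1/|Y| = 60.36 Ω, ∠Z = −∠Y = -62.33°

60.36 Ω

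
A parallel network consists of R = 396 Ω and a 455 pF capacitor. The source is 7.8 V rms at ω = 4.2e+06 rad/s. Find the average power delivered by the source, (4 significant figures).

153.6 mW

X_C = 1/(ωC) = 523.3 Ω
Parallel: admittances add. Y = 1/R + jωC
Y = (0.002525 + j0.001911) S
|Y| = 0.003167 S → |Z| = 1/|Y| = 315.8 Ω, ∠Z = −∠Y = -37.12°
I = V/|Z| = 24.70 mA
P = VI cos φ = 7.8 × 0.02470 × cos(-37.12°) = 153.6 mW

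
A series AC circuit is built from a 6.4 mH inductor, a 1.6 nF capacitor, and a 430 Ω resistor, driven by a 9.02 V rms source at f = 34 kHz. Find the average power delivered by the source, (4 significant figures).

13.39 mW

ω = 2πf = 213600 rad/s
X_L = ωL = 1367 Ω
X_C = 1/(ωC) = 2926 Ω
Net reactance X = X_L − X_C = -1558 Ω
Z = 430.0 − j1558 Ω
|Z| = √(430.0² + 1558²) = 1617 Ω
∠Z = arctan(-1558/430.0) = -74.57°
I = V/|Z| = 5.579 mA
P = VI cos φ = 9.02 × 0.005579 × cos(-74.57°) = 13.39 mW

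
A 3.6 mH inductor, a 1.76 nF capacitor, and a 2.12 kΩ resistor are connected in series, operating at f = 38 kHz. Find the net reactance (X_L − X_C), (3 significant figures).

ω = 2πf = 238800 rad/s
X_L = ωL = 860 Ω
X_C = 1/(ωC) = 2380 Ω
X = 860 − 2380 = -1520 Ω

-1520 Ω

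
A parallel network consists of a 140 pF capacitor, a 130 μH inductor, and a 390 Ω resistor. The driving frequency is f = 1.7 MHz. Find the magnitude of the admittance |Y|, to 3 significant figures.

2.68 mS

ω = 2πf = 1.068e+07 rad/s
X_L = ωL = 1390 Ω
X_C = 1/(ωC) = 669 Ω
Parallel: admittances add. Y = 1/R + 1/(jωL) + jωC
Y = (0.00256 + j0.000775) S
|Y| = 0.00268 S → |Z| = 1/|Y| = 373 Ω, ∠Z = −∠Y = -16.8°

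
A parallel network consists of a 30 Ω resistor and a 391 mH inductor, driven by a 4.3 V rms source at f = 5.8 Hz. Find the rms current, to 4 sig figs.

334.1 mA

ω = 2πf = 36.44 rad/s
X_L = ωL = 14.25 Ω
Parallel: admittances add. Y = 1/R + 1/(jωL)
Y = (0.03333 − j0.07018) S
|Y| = 0.07769 S → |Z| = 1/|Y| = 12.87 Ω, ∠Z = −∠Y = 64.59°
I = V/|Z| = 4.3/12.87 = 334.1 mA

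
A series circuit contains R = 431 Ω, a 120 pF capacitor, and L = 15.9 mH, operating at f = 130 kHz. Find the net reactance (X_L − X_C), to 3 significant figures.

ω = 2πf = 816800 rad/s
X_L = ωL = 13000 Ω
X_C = 1/(ωC) = 10200 Ω
X = 13000 − 10200 = 2790 Ω

2790 Ω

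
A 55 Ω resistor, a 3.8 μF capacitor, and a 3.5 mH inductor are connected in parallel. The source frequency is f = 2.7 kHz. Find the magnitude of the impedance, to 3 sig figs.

ω = 2πf = 16960 rad/s
X_L = ωL = 59.4 Ω
X_C = 1/(ωC) = 15.5 Ω
Parallel: admittances add. Y = 1/R + 1/(jωL) + jωC
Y = (0.0182 + j0.0476) S
|Y| = 0.0510 S → |Z| = 1/|Y| = 19.6 Ω, ∠Z = −∠Y = -69.1°

19.6 Ω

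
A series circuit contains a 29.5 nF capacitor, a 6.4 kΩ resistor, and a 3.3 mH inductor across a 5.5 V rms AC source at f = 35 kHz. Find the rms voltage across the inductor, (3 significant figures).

ω = 2πf = 219900 rad/s
X_L = ωL = 726 Ω
X_C = 1/(ωC) = 154 Ω
Net reactance X = X_L − X_C = 572 Ω
Z = 6400 + j572 Ω
|Z| = √(6400² + 572²) = 6430 Ω
I = V/|Z| = 856 μA
V_L = I·|Z_L| = 0.000856 × 726 = 0.621 V

0.621 V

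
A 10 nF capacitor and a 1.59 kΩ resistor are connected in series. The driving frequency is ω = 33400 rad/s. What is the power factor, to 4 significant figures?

X_C = 1/(ωC) = 2994 Ω
Z = 1590 − j2994 Ω
|Z| = √(1590² + 2994²) = 3390 Ω
∠Z = arctan(-2994/1590) = -62.03°
cos φ = cos(-62.03°) = 0.4690

0.4690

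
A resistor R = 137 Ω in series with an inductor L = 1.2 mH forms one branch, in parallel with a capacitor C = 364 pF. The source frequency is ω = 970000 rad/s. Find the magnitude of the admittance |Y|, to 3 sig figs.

X_L = ωL = 1160 Ω
X_C = 1/(ωC) = 2830 Ω
Branch 1 (R+jX_L): Z₁ = 137 + j1160 Ω, |Z₁| = 1170 Ω
Branch 2 (−jX_C): Z₂ = −j2830 Ω
Parallel: Z = Z₁Z₂/(Z₁+Z₂), |Z| = 1980 Ω, ∠Z = 78.6°
|Y| = 1/|Z| = 504 μS

504 μS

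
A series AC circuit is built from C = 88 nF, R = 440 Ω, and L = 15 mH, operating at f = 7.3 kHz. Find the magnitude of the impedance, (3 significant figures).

ω = 2πf = 45870 rad/s
X_L = ωL = 688 Ω
X_C = 1/(ωC) = 248 Ω
Net reactance X = X_L − X_C = 440 Ω
Z = 440 + j440 Ω
|Z| = √(440² + 440²) = 622 Ω

622 Ω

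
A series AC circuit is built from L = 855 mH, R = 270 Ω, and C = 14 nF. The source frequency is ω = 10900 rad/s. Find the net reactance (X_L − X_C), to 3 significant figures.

X_L = ωL = 9320 Ω
X_C = 1/(ωC) = 6550 Ω
X = 9320 − 6550 = 2770 Ω

2770 Ω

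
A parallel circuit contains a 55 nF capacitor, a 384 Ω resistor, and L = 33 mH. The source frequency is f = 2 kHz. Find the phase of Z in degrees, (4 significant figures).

ω = 2πf = 12570 rad/s
X_L = ωL = 414.7 Ω
X_C = 1/(ωC) = 1447 Ω
Parallel: admittances add. Y = 1/R + 1/(jωL) + jωC
Y = (0.002604 − j0.001720) S
|Y| = 0.003121 S → |Z| = 1/|Y| = 320.4 Ω, ∠Z = −∠Y = 33.45°

33.45°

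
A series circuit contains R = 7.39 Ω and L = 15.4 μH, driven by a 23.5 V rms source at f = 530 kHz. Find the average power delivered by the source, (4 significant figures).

ω = 2πf = 3.33e+06 rad/s
X_L = ωL = 51.28 Ω
Z = 7.390 + j51.28 Ω
|Z| = √(7.390² + 51.28²) = 51.81 Ω
∠Z = arctan(51.28/7.390) = 81.80°
I = V/|Z| = 453.6 mA
P = VI cos φ = 23.5 × 0.4536 × cos(81.80°) = 1.520 W

1.520 W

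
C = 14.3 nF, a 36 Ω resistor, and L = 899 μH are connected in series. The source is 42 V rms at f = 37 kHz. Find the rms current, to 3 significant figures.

426 mA

ω = 2πf = 232500 rad/s
X_L = ωL = 209 Ω
X_C = 1/(ωC) = 301 Ω
Net reactance X = X_L − X_C = -91.8 Ω
Z = 36.0 − j91.8 Ω
|Z| = √(36.0² + 91.8²) = 98.6 Ω
I = V/|Z| = 42/98.6 = 426 mA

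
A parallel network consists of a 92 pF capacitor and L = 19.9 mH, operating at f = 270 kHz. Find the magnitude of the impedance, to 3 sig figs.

7910 Ω

ω = 2πf = 1.696e+06 rad/s
X_L = ωL = 33800 Ω
X_C = 1/(ωC) = 6410 Ω
Parallel: admittances add. Y = 1/(jωL) + jωC
Y = (0 + j0.000126) S
|Y| = 0.000126 S → |Z| = 1/|Y| = 7910 Ω, ∠Z = −∠Y = -90.0°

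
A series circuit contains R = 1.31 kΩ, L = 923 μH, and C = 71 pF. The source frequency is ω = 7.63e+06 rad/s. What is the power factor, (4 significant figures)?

0.2444

X_L = ωL = 7042 Ω
X_C = 1/(ωC) = 1846 Ω
Net reactance X = X_L − X_C = 5197 Ω
Z = 1310 + j5197 Ω
|Z| = √(1310² + 5197²) = 5359 Ω
∠Z = arctan(5197/1310) = 75.85°
cos φ = cos(75.85°) = 0.2444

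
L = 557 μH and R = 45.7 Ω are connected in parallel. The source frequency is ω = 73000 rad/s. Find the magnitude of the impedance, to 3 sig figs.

30.4 Ω

X_L = ωL = 40.7 Ω
Parallel: admittances add. Y = 1/R + 1/(jωL)
Y = (0.0219 − j0.0246) S
|Y| = 0.0329 S → |Z| = 1/|Y| = 30.4 Ω, ∠Z = −∠Y = 48.3°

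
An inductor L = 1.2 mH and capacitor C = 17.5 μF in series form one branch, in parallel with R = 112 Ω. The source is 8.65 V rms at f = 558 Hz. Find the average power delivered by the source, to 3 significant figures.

668 mW

ω = 2πf = 3506 rad/s
X_L = ωL = 4.21 Ω
X_C = 1/(ωC) = 16.3 Ω
Branch 1: Z₁ = R = 112 Ω
Branch 2 (series LC): Z₂ = j(X_L − X_C) = −j12.1 Ω
Parallel: Z = Z₁Z₂/(Z₁+Z₂), |Z| = 12.0 Ω, ∠Z = -83.8°
I = V/|Z| = 720 mA
P = VI cos φ = 8.65 × 0.720 × cos(-83.8°) = 668 mW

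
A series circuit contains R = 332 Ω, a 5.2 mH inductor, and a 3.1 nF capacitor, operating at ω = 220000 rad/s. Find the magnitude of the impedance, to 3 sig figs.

X_L = ωL = 1140 Ω
X_C = 1/(ωC) = 1470 Ω
Net reactance X = X_L − X_C = -322 Ω
Z = 332 − j322 Ω
|Z| = √(332² + 322²) = 463 Ω

463 Ω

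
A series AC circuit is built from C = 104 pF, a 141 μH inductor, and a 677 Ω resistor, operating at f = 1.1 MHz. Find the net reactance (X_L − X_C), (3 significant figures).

-417 Ω

ω = 2πf = 6.912e+06 rad/s
X_L = ωL = 975 Ω
X_C = 1/(ωC) = 1390 Ω
X = 975 − 1390 = -417 Ω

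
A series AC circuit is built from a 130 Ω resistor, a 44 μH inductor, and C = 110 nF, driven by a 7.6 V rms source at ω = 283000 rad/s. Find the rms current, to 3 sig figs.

X_L = ωL = 12.5 Ω
X_C = 1/(ωC) = 32.1 Ω
Net reactance X = X_L − X_C = -19.7 Ω
Z = 130 − j19.7 Ω
|Z| = √(130² + 19.7²) = 131 Ω
I = V/|Z| = 7.6/131 = 57.8 mA

57.8 mA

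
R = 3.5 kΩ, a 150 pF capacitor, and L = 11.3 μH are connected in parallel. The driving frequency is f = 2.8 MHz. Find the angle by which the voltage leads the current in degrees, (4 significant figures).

83.19°

ω = 2πf = 1.759e+07 rad/s
X_L = ωL = 198.8 Ω
X_C = 1/(ωC) = 378.9 Ω
Parallel: admittances add. Y = 1/R + 1/(jωL) + jωC
Y = (0.0002857 − j0.002391) S
|Y| = 0.002408 S → |Z| = 1/|Y| = 415.2 Ω, ∠Z = −∠Y = 83.19°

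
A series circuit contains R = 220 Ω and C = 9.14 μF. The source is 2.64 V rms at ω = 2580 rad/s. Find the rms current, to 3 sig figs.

11.8 mA

X_C = 1/(ωC) = 42.4 Ω
Z = 220 − j42.4 Ω
|Z| = √(220² + 42.4²) = 224 Ω
I = V/|Z| = 2.64/224 = 11.8 mA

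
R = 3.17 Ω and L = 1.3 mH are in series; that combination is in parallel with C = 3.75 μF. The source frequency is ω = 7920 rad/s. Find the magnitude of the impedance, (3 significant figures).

X_L = ωL = 10.3 Ω
X_C = 1/(ωC) = 33.7 Ω
Branch 1 (R+jX_L): Z₁ = 3.17 + j10.3 Ω, |Z₁| = 10.8 Ω
Branch 2 (−jX_C): Z₂ = −j33.7 Ω
Parallel: Z = Z₁Z₂/(Z₁+Z₂), |Z| = 15.4 Ω, ∠Z = 65.2°

15.4 Ω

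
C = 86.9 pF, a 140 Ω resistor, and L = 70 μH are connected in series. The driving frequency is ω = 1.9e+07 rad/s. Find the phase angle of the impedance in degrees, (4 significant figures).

79.06°

X_L = ωL = 1330 Ω
X_C = 1/(ωC) = 605.7 Ω
Net reactance X = X_L − X_C = 724.3 Ω
Z = 140.0 + j724.3 Ω
|Z| = √(140.0² + 724.3²) = 737.7 Ω
∠Z = arctan(724.3/140.0) = 79.06°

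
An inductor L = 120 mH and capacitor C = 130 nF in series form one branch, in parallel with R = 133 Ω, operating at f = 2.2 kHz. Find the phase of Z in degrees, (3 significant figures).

6.88°

ω = 2πf = 13820 rad/s
X_L = ωL = 1660 Ω
X_C = 1/(ωC) = 556 Ω
Branch 1: Z₁ = R = 133 Ω
Branch 2 (series LC): Z₂ = j(X_L − X_C) = j1100 Ω
Parallel: Z = Z₁Z₂/(Z₁+Z₂), |Z| = 132 Ω, ∠Z = 6.88°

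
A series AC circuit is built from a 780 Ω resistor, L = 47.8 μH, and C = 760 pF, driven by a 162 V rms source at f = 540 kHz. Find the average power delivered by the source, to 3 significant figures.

31.0 W

ω = 2πf = 3.393e+06 rad/s
X_L = ωL = 162 Ω
X_C = 1/(ωC) = 388 Ω
Net reactance X = X_L − X_C = -226 Ω
Z = 780 − j226 Ω
|Z| = √(780² + 226²) = 812 Ω
∠Z = arctan(-226/780) = -16.1°
I = V/|Z| = 200 mA
P = VI cos φ = 162 × 0.200 × cos(-16.1°) = 31.0 W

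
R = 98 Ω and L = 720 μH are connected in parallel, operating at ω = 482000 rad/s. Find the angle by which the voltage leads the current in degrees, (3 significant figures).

X_L = ωL = 347 Ω
Parallel: admittances add. Y = 1/R + 1/(jωL)
Y = (0.0102 − j0.00288) S
|Y| = 0.0106 S → |Z| = 1/|Y| = 94.3 Ω, ∠Z = −∠Y = 15.8°

15.8°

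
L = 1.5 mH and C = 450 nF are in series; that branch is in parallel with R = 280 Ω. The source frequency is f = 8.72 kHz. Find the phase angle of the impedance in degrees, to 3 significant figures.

81.5°

ω = 2πf = 54790 rad/s
X_L = ωL = 82.2 Ω
X_C = 1/(ωC) = 40.6 Ω
Branch 1: Z₁ = R = 280 Ω
Branch 2 (series LC): Z₂ = j(X_L − X_C) = j41.6 Ω
Parallel: Z = Z₁Z₂/(Z₁+Z₂), |Z| = 41.2 Ω, ∠Z = 81.5°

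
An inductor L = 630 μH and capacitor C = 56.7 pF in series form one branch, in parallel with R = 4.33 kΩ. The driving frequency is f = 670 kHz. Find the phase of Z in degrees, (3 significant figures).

-70.5°

ω = 2πf = 4.21e+06 rad/s
X_L = ωL = 2650 Ω
X_C = 1/(ωC) = 4190 Ω
Branch 1: Z₁ = R = 4330 Ω
Branch 2 (series LC): Z₂ = j(X_L − X_C) = −j1540 Ω
Parallel: Z = Z₁Z₂/(Z₁+Z₂), |Z| = 1450 Ω, ∠Z = -70.5°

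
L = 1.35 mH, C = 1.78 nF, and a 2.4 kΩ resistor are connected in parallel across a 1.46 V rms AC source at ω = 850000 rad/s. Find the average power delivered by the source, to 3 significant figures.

X_L = ωL = 1150 Ω
X_C = 1/(ωC) = 661 Ω
Parallel: admittances add. Y = 1/R + 1/(jωL) + jωC
Y = (0.000417 + j0.000642) S
|Y| = 0.000765 S → |Z| = 1/|Y| = 1310 Ω, ∠Z = −∠Y = -57.0°
I = V/|Z| = 1.12 mA
P = VI cos φ = 1.46 × 0.00112 × cos(-57.0°) = 888 μW

888 μW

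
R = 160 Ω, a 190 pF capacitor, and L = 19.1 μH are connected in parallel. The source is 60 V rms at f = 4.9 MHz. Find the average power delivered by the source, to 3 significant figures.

ω = 2πf = 3.079e+07 rad/s
X_L = ωL = 588 Ω
X_C = 1/(ωC) = 171 Ω
Parallel: admittances add. Y = 1/R + 1/(jωL) + jωC
Y = (0.00625 + j0.00415) S
|Y| = 0.00750 S → |Z| = 1/|Y| = 133 Ω, ∠Z = −∠Y = -33.6°
I = V/|Z| = 450 mA
P = VI cos φ = 60 × 0.450 × cos(-33.6°) = 22.5 W

22.5 W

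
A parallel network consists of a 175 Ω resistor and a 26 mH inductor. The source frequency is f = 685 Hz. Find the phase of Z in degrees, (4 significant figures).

57.40°

ω = 2πf = 4304 rad/s
X_L = ωL = 111.9 Ω
Parallel: admittances add. Y = 1/R + 1/(jωL)
Y = (0.005714 − j0.008936) S
|Y| = 0.01061 S → |Z| = 1/|Y| = 94.28 Ω, ∠Z = −∠Y = 57.40°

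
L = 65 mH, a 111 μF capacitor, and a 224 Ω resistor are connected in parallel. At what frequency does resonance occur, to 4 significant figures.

59.25 Hz

ω₀ = 1/√(LC) = 1/√(0.065 × 0.000111) = 372.3 rad/s
f₀ = ω₀/(2π) = 59.25 Hz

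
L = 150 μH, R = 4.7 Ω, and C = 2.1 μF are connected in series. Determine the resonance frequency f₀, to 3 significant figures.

ω₀ = 1/√(LC) = 1/√(0.00015 × 2.1e-06) = 56340 rad/s
f₀ = ω₀/(2π) = 8.97 kHz

8.97 kHz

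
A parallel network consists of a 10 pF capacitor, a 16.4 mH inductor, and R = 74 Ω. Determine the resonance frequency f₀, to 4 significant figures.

ω₀ = 1/√(LC) = 1/√(0.0164 × 1e-11) = 2.469e+06 rad/s
f₀ = ω₀/(2π) = 393.0 kHz

393.0 kHz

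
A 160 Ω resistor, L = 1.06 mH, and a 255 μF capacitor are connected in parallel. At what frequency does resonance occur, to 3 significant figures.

ω₀ = 1/√(LC) = 1/√(0.00106 × 0.000255) = 1923 rad/s
f₀ = ω₀/(2π) = 306 Hz

306 Hz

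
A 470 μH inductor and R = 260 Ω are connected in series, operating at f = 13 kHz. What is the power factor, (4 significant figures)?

ω = 2πf = 81680 rad/s
X_L = ωL = 38.39 Ω
Z = 260.0 + j38.39 Ω
|Z| = √(260.0² + 38.39²) = 262.8 Ω
∠Z = arctan(38.39/260.0) = 8.399°
cos φ = cos(8.399°) = 0.9893

0.9893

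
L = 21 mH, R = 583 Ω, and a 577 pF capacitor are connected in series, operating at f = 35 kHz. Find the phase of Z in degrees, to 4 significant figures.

-79.87°

ω = 2πf = 219900 rad/s
X_L = ωL = 4618 Ω
X_C = 1/(ωC) = 7881 Ω
Net reactance X = X_L − X_C = -3263 Ω
Z = 583.0 − j3263 Ω
|Z| = √(583.0² + 3263²) = 3314 Ω
∠Z = arctan(-3263/583.0) = -79.87°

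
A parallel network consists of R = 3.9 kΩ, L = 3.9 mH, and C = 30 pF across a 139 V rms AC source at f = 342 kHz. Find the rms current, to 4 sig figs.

36.45 mA

ω = 2πf = 2.149e+06 rad/s
X_L = ωL = 8381 Ω
X_C = 1/(ωC) = 15510 Ω
Parallel: admittances add. Y = 1/R + 1/(jωL) + jωC
Y = (0.0002564 − j5.486e-05) S
|Y| = 0.0002622 S → |Z| = 1/|Y| = 3814 Ω, ∠Z = −∠Y = 12.08°
I = V/|Z| = 139/3814 = 36.45 mA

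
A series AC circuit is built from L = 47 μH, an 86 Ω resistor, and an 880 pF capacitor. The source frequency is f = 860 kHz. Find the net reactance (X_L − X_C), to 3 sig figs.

43.7 Ω

ω = 2πf = 5.404e+06 rad/s
X_L = ωL = 254 Ω
X_C = 1/(ωC) = 210 Ω
X = 254 − 210 = 43.7 Ω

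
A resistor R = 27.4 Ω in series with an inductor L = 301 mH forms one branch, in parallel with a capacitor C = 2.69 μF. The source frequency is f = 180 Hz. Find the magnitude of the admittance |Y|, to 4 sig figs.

265.5 μS

ω = 2πf = 1131 rad/s
X_L = ωL = 340.4 Ω
X_C = 1/(ωC) = 328.7 Ω
Branch 1 (R+jX_L): Z₁ = 27.40 + j340.4 Ω, |Z₁| = 341.5 Ω
Branch 2 (−jX_C): Z₂ = −j328.7 Ω
Parallel: Z = Z₁Z₂/(Z₁+Z₂), |Z| = 3767 Ω, ∠Z = -27.77°
|Y| = 1/|Z| = 265.5 μS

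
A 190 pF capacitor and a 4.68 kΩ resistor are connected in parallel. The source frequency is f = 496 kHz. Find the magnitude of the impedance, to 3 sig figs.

ω = 2πf = 3.116e+06 rad/s
X_C = 1/(ωC) = 1690 Ω
Parallel: admittances add. Y = 1/R + jωC
Y = (0.000214 + j0.000592) S
|Y| = 0.000630 S → |Z| = 1/|Y| = 1590 Ω, ∠Z = −∠Y = -70.2°

1590 Ω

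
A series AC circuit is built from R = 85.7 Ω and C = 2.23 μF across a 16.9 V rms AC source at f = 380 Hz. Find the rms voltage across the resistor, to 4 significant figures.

ω = 2πf = 2388 rad/s
X_C = 1/(ωC) = 187.8 Ω
Z = 85.70 − j187.8 Ω
|Z| = √(85.70² + 187.8²) = 206.4 Ω
I = V/|Z| = 81.86 mA
V_R = I·|Z_R| = 0.08186 × 85.70 = 7.016 V

7.016 V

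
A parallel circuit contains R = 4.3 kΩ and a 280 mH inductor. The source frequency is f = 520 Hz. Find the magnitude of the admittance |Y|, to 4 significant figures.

ω = 2πf = 3267 rad/s
X_L = ωL = 914.8 Ω
Parallel: admittances add. Y = 1/R + 1/(jωL)
Y = (0.0002326 − j0.001093) S
|Y| = 0.001118 S → |Z| = 1/|Y| = 894.8 Ω, ∠Z = −∠Y = 77.99°

1.118 mS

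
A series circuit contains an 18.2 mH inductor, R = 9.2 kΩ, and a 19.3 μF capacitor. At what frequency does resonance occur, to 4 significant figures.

ω₀ = 1/√(LC) = 1/√(0.0182 × 1.93e-05) = 1687 rad/s
f₀ = ω₀/(2π) = 268.5 Hz

268.5 Hz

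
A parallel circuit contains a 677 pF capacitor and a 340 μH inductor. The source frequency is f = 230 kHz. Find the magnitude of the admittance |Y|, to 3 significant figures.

1.06 mS

ω = 2πf = 1.445e+06 rad/s
X_L = ωL = 491 Ω
X_C = 1/(ωC) = 1020 Ω
Parallel: admittances add. Y = 1/(jωL) + jωC
Y = (0 − j0.00106) S
|Y| = 0.00106 S → |Z| = 1/|Y| = 946 Ω, ∠Z = −∠Y = 90.0°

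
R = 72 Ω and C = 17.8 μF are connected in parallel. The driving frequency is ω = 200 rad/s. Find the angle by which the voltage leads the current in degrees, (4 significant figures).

X_C = 1/(ωC) = 280.9 Ω
Parallel: admittances add. Y = 1/R + jωC
Y = (0.01389 + j0.003560) S
|Y| = 0.01434 S → |Z| = 1/|Y| = 69.75 Ω, ∠Z = −∠Y = -14.38°

-14.38°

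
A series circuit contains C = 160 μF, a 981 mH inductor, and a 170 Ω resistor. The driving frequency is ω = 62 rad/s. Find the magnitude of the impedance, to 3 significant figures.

X_L = ωL = 60.8 Ω
X_C = 1/(ωC) = 101 Ω
Net reactance X = X_L − X_C = -40.0 Ω
Z = 170 − j40.0 Ω
|Z| = √(170² + 40.0²) = 175 Ω

175 Ω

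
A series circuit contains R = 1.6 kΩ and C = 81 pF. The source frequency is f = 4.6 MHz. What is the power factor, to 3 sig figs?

ω = 2πf = 2.89e+07 rad/s
X_C = 1/(ωC) = 427 Ω
Z = 1600 − j427 Ω
|Z| = √(1600² + 427²) = 1660 Ω
∠Z = arctan(-427/1600) = -14.9°
cos φ = cos(-14.9°) = 0.966

0.966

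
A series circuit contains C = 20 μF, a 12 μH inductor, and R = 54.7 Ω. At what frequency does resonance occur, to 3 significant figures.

10.3 kHz

ω₀ = 1/√(LC) = 1/√(1.2e-05 × 2e-05) = 64550 rad/s
f₀ = ω₀/(2π) = 10.3 kHz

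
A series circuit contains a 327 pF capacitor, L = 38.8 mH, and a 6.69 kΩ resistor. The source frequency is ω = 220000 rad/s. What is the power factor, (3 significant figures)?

X_L = ωL = 8540 Ω
X_C = 1/(ωC) = 13900 Ω
Net reactance X = X_L − X_C = -5360 Ω
Z = 6690 − j5360 Ω
|Z| = √(6690² + 5360²) = 8580 Ω
∠Z = arctan(-5360/6690) = -38.7°
cos φ = cos(-38.7°) = 0.780

0.780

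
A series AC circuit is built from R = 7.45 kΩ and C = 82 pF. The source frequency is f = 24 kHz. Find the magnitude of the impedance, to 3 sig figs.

81200 Ω

ω = 2πf = 150800 rad/s
X_C = 1/(ωC) = 80900 Ω
Z = 7450 − j80900 Ω
|Z| = √(7450² + 80900²) = 81200 Ω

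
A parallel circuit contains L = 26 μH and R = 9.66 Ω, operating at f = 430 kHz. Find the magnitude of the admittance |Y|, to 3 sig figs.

104 mS

ω = 2πf = 2.702e+06 rad/s
X_L = ωL = 70.2 Ω
Parallel: admittances add. Y = 1/R + 1/(jωL)
Y = (0.104 − j0.0142) S
|Y| = 0.104 S → |Z| = 1/|Y| = 9.57 Ω, ∠Z = −∠Y = 7.83°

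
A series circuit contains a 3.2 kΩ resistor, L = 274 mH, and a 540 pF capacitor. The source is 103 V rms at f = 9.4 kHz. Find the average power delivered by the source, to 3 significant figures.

141 mW

ω = 2πf = 59060 rad/s
X_L = ωL = 16200 Ω
X_C = 1/(ωC) = 31400 Ω
Net reactance X = X_L − X_C = -15200 Ω
Z = 3200 − j15200 Ω
|Z| = √(3200² + 15200²) = 15500 Ω
∠Z = arctan(-15200/3200) = -78.1°
I = V/|Z| = 6.64 mA
P = VI cos φ = 103 × 0.00664 × cos(-78.1°) = 141 mW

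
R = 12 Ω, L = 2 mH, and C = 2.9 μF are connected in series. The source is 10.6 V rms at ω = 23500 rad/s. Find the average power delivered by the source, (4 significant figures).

X_L = ωL = 47.00 Ω
X_C = 1/(ωC) = 14.67 Ω
Net reactance X = X_L − X_C = 32.33 Ω
Z = 12.00 + j32.33 Ω
|Z| = √(12.00² + 32.33²) = 34.48 Ω
∠Z = arctan(32.33/12.00) = 69.63°
I = V/|Z| = 307.4 mA
P = VI cos φ = 10.6 × 0.3074 × cos(69.63°) = 1.134 W

1.134 W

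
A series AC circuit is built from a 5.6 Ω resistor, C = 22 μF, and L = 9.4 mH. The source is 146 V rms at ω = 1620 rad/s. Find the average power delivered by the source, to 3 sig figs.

609 W

X_L = ωL = 15.2 Ω
X_C = 1/(ωC) = 28.1 Ω
Net reactance X = X_L − X_C = -12.8 Ω
Z = 5.60 − j12.8 Ω
|Z| = √(5.60² + 12.8²) = 14.0 Ω
∠Z = arctan(-12.8/5.60) = -66.4°
I = V/|Z| = 10.4 A
P = VI cos φ = 146 × 10.4 × cos(-66.4°) = 609 W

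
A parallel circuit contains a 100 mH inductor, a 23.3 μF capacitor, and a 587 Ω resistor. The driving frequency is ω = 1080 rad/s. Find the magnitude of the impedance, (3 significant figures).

X_L = ωL = 108 Ω
X_C = 1/(ωC) = 39.7 Ω
Parallel: admittances add. Y = 1/R + 1/(jωL) + jωC
Y = (0.00170 + j0.0159) S
|Y| = 0.0160 S → |Z| = 1/|Y| = 62.5 Ω, ∠Z = −∠Y = -83.9°

62.5 Ω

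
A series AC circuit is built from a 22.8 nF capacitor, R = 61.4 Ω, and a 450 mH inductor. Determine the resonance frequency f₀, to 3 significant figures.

ω₀ = 1/√(LC) = 1/√(0.45 × 2.28e-08) = 9872 rad/s
f₀ = ω₀/(2π) = 1.57 kHz

1.57 kHz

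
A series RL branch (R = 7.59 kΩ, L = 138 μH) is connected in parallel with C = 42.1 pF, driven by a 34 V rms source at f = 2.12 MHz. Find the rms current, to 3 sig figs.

ω = 2πf = 1.332e+07 rad/s
X_L = ωL = 1840 Ω
X_C = 1/(ωC) = 1780 Ω
Branch 1 (R+jX_L): Z₁ = 7590 + j1840 Ω, |Z₁| = 7810 Ω
Branch 2 (−jX_C): Z₂ = −j1780 Ω
Parallel: Z = Z₁Z₂/(Z₁+Z₂), |Z| = 1830 Ω, ∠Z = -76.8°
I = V/|Z| = 34/1830 = 18.5 mA

18.5 mA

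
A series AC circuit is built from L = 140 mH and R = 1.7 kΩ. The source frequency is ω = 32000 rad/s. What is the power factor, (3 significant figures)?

0.355

X_L = ωL = 4480 Ω
Z = 1700 + j4480 Ω
|Z| = √(1700² + 4480²) = 4790 Ω
∠Z = arctan(4480/1700) = 69.2°
cos φ = cos(69.2°) = 0.355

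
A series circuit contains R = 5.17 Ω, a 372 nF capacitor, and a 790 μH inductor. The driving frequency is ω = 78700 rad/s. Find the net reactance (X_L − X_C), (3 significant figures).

28.0 Ω

X_L = ωL = 62.2 Ω
X_C = 1/(ωC) = 34.2 Ω
X = 62.2 − 34.2 = 28.0 Ω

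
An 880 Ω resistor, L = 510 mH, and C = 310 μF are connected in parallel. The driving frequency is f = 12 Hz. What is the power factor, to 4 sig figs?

0.3963

ω = 2πf = 75.40 rad/s
X_L = ωL = 38.45 Ω
X_C = 1/(ωC) = 42.78 Ω
Parallel: admittances add. Y = 1/R + 1/(jωL) + jωC
Y = (0.001136 − j0.002632) S
|Y| = 0.002867 S → |Z| = 1/|Y| = 348.8 Ω, ∠Z = −∠Y = 66.65°
cos φ = cos(66.65°) = 0.3963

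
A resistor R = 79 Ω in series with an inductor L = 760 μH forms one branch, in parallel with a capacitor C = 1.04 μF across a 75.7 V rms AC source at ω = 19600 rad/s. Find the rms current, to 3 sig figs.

1.65 A

X_L = ωL = 14.9 Ω
X_C = 1/(ωC) = 49.1 Ω
Branch 1 (R+jX_L): Z₁ = 79.0 + j14.9 Ω, |Z₁| = 80.4 Ω
Branch 2 (−jX_C): Z₂ = −j49.1 Ω
Parallel: Z = Z₁Z₂/(Z₁+Z₂), |Z| = 45.8 Ω, ∠Z = -55.9°
I = V/|Z| = 75.7/45.8 = 1.65 A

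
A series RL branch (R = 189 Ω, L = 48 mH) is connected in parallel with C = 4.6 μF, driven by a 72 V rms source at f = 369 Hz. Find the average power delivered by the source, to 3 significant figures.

ω = 2πf = 2318 rad/s
X_L = ωL = 111 Ω
X_C = 1/(ωC) = 93.8 Ω
Branch 1 (R+jX_L): Z₁ = 189 + j111 Ω, |Z₁| = 219 Ω
Branch 2 (−jX_C): Z₂ = −j93.8 Ω
Parallel: Z = Z₁Z₂/(Z₁+Z₂), |Z| = 108 Ω, ∠Z = -64.8°
I = V/|Z| = 665 mA
P = VI cos φ = 72 × 0.665 × cos(-64.8°) = 20.4 W

20.4 W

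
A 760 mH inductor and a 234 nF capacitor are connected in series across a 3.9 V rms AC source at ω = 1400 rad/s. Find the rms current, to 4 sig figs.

1.961 mA

X_L = ωL = 1064 Ω
X_C = 1/(ωC) = 3053 Ω
Net reactance X = X_L − X_C = -1989 Ω
Z = − j1989 Ω
|Z| = √(0² + 1989²) = 1989 Ω
I = V/|Z| = 3.9/1989 = 1.961 mA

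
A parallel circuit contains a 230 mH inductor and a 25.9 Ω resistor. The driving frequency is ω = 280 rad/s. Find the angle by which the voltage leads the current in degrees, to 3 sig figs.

21.9°

X_L = ωL = 64.4 Ω
Parallel: admittances add. Y = 1/R + 1/(jωL)
Y = (0.0386 − j0.0155) S
|Y| = 0.0416 S → |Z| = 1/|Y| = 24.0 Ω, ∠Z = −∠Y = 21.9°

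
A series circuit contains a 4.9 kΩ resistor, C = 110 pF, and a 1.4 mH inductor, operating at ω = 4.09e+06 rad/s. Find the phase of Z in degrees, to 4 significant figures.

35.56°

X_L = ωL = 5726 Ω
X_C = 1/(ωC) = 2223 Ω
Net reactance X = X_L − X_C = 3503 Ω
Z = 4900 + j3503 Ω
|Z| = √(4900² + 3503²) = 6024 Ω
∠Z = arctan(3503/4900) = 35.56°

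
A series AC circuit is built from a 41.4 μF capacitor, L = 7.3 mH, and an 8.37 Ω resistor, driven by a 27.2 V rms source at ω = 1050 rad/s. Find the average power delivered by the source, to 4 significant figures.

20.28 W

X_L = ωL = 7.665 Ω
X_C = 1/(ωC) = 23.00 Ω
Net reactance X = X_L − X_C = -15.34 Ω
Z = 8.370 − j15.34 Ω
|Z| = √(8.370² + 15.34²) = 17.47 Ω
∠Z = arctan(-15.34/8.370) = -61.38°
I = V/|Z| = 1.557 A
P = VI cos φ = 27.2 × 1.557 × cos(-61.38°) = 20.28 W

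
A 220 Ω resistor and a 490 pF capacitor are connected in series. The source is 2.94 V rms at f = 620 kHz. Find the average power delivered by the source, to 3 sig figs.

5.89 mW

ω = 2πf = 3.896e+06 rad/s
X_C = 1/(ωC) = 524 Ω
Z = 220 − j524 Ω
|Z| = √(220² + 524²) = 568 Ω
∠Z = arctan(-524/220) = -67.2°
I = V/|Z| = 5.17 mA
P = VI cos φ = 2.94 × 0.00517 × cos(-67.2°) = 5.89 mW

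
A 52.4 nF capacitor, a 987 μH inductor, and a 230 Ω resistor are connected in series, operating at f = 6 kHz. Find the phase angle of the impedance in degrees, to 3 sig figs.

-63.9°

ω = 2πf = 37700 rad/s
X_L = ωL = 37.2 Ω
X_C = 1/(ωC) = 506 Ω
Net reactance X = X_L − X_C = -469 Ω
Z = 230 − j469 Ω
|Z| = √(230² + 469²) = 522 Ω
∠Z = arctan(-469/230) = -63.9°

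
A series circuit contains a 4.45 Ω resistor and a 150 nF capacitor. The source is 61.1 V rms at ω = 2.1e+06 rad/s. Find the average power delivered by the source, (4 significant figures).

X_C = 1/(ωC) = 3.175 Ω
Z = 4.450 − j3.175 Ω
|Z| = √(4.450² + 3.175²) = 5.466 Ω
∠Z = arctan(-3.175/4.450) = -35.50°
I = V/|Z| = 11.18 A
P = VI cos φ = 61.1 × 11.18 × cos(-35.50°) = 556.0 W

556.0 W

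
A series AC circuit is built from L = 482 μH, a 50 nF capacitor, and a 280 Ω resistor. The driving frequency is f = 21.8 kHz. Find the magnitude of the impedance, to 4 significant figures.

ω = 2πf = 137000 rad/s
X_L = ωL = 66.02 Ω
X_C = 1/(ωC) = 146.0 Ω
Net reactance X = X_L − X_C = -79.99 Ω
Z = 280.0 − j79.99 Ω
|Z| = √(280.0² + 79.99²) = 291.2 Ω

291.2 Ω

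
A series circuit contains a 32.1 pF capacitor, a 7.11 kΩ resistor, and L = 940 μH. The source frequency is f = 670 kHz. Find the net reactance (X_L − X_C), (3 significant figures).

-3440 Ω

ω = 2πf = 4.21e+06 rad/s
X_L = ωL = 3960 Ω
X_C = 1/(ωC) = 7400 Ω
X = 3960 − 7400 = -3440 Ω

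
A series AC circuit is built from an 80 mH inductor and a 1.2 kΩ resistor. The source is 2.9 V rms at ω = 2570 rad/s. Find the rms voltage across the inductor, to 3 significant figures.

0.490 V

X_L = ωL = 206 Ω
Z = 1200 + j206 Ω
|Z| = √(1200² + 206²) = 1220 Ω
I = V/|Z| = 2.38 mA
V_L = I·|Z_L| = 0.00238 × 206 = 0.490 V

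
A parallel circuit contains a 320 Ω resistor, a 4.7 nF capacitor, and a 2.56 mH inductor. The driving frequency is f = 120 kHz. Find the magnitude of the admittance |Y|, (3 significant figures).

4.35 mS

ω = 2πf = 754000 rad/s
X_L = ωL = 1930 Ω
X_C = 1/(ωC) = 282 Ω
Parallel: admittances add. Y = 1/R + 1/(jωL) + jωC
Y = (0.00313 + j0.00303) S
|Y| = 0.00435 S → |Z| = 1/|Y| = 230 Ω, ∠Z = −∠Y = -44.1°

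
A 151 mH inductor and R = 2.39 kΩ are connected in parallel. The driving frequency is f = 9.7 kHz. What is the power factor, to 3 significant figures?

0.968

ω = 2πf = 60950 rad/s
X_L = ωL = 9200 Ω
Parallel: admittances add. Y = 1/R + 1/(jωL)
Y = (0.000418 − j0.000109) S
|Y| = 0.000432 S → |Z| = 1/|Y| = 2310 Ω, ∠Z = −∠Y = 14.6°
cos φ = cos(14.6°) = 0.968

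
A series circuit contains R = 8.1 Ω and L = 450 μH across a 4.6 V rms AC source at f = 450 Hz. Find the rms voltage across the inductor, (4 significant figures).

ω = 2πf = 2827 rad/s
X_L = ωL = 1.272 Ω
Z = 8.100 + j1.272 Ω
|Z| = √(8.100² + 1.272²) = 8.199 Ω
I = V/|Z| = 561.0 mA
V_L = I·|Z_L| = 0.5610 × 1.272 = 0.7138 V

0.7138 V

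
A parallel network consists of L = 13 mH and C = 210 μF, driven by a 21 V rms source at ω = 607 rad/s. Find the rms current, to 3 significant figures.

X_L = ωL = 7.89 Ω
X_C = 1/(ωC) = 7.84 Ω
Parallel: admittances add. Y = 1/(jωL) + jωC
Y = (0 + j0.000743) S
|Y| = 0.000743 S → |Z| = 1/|Y| = 1350 Ω, ∠Z = −∠Y = -90.0°
I = V/|Z| = 21/1350 = 15.6 mA

15.6 mA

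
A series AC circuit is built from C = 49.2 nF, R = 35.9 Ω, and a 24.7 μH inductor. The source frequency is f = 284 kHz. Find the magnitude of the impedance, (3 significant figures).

48.6 Ω

ω = 2πf = 1.784e+06 rad/s
X_L = ωL = 44.1 Ω
X_C = 1/(ωC) = 11.4 Ω
Net reactance X = X_L − X_C = 32.7 Ω
Z = 35.9 + j32.7 Ω
|Z| = √(35.9² + 32.7²) = 48.6 Ω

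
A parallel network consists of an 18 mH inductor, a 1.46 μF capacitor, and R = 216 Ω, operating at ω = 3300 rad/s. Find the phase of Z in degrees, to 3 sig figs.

68.9°

X_L = ωL = 59.4 Ω
X_C = 1/(ωC) = 208 Ω
Parallel: admittances add. Y = 1/R + 1/(jωL) + jωC
Y = (0.00463 − j0.0120) S
|Y| = 0.0129 S → |Z| = 1/|Y| = 77.7 Ω, ∠Z = −∠Y = 68.9°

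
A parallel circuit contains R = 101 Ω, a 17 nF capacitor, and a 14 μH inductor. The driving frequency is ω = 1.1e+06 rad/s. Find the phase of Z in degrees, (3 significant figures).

X_L = ωL = 15.4 Ω
X_C = 1/(ωC) = 53.5 Ω
Parallel: admittances add. Y = 1/R + 1/(jωL) + jωC
Y = (0.00990 − j0.0462) S
|Y| = 0.0473 S → |Z| = 1/|Y| = 21.1 Ω, ∠Z = −∠Y = 77.9°

77.9°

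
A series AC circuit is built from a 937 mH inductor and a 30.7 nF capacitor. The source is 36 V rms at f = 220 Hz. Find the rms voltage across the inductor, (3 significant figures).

ω = 2πf = 1382 rad/s
X_L = ωL = 1300 Ω
X_C = 1/(ωC) = 23600 Ω
Net reactance X = X_L − X_C = -22300 Ω
Z = − j22300 Ω
|Z| = √(0² + 22300²) = 22300 Ω
I = V/|Z| = 1.62 mA
V_L = I·|Z_L| = 0.00162 × 1300 = 2.09 V

2.09 V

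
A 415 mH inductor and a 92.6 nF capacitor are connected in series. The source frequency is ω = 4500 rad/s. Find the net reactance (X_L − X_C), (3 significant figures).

-532 Ω

X_L = ωL = 1870 Ω
X_C = 1/(ωC) = 2400 Ω
X = 1870 − 2400 = -532 Ω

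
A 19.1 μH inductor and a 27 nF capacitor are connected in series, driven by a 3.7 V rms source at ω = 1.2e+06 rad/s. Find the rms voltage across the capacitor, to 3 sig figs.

X_L = ωL = 22.9 Ω
X_C = 1/(ωC) = 30.9 Ω
Net reactance X = X_L − X_C = -7.94 Ω
Z = − j7.94 Ω
|Z| = √(0² + 7.94²) = 7.94 Ω
I = V/|Z| = 466 mA
V_C = I·|Z_C| = 0.466 × 30.9 = 14.4 V

14.4 V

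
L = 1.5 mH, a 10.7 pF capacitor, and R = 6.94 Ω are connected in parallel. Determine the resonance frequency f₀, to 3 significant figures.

1.26 MHz

ω₀ = 1/√(LC) = 1/√(0.0015 × 1.07e-11) = 7.893e+06 rad/s
f₀ = ω₀/(2π) = 1.26 MHz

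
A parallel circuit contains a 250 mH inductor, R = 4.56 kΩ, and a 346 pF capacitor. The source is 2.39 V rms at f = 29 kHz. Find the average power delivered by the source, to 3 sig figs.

ω = 2πf = 182200 rad/s
X_L = ωL = 45600 Ω
X_C = 1/(ωC) = 15900 Ω
Parallel: admittances add. Y = 1/R + 1/(jωL) + jωC
Y = (0.000219 + j4.11e-05) S
|Y| = 0.000223 S → |Z| = 1/|Y| = 4480 Ω, ∠Z = −∠Y = -10.6°
I = V/|Z| = 533 μA
P = VI cos φ = 2.39 × 0.000533 × cos(-10.6°) = 1.25 mW

1.25 mW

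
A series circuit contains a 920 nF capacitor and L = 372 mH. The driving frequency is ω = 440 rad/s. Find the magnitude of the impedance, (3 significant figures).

X_L = ωL = 164 Ω
X_C = 1/(ωC) = 2470 Ω
Net reactance X = X_L − X_C = -2310 Ω
Z = − j2310 Ω
|Z| = √(0² + 2310²) = 2310 Ω

2310 Ω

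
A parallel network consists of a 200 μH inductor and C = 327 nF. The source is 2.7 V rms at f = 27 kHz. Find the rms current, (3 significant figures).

ω = 2πf = 169600 rad/s
X_L = ωL = 33.9 Ω
X_C = 1/(ωC) = 18.0 Ω
Parallel: admittances add. Y = 1/(jωL) + jωC
Y = (0 + j0.0260) S
|Y| = 0.0260 S → |Z| = 1/|Y| = 38.5 Ω, ∠Z = −∠Y = -90.0°
I = V/|Z| = 2.7/38.5 = 70.2 mA

70.2 mA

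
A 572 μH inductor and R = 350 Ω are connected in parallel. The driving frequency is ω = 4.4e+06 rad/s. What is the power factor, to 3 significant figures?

X_L = ωL = 2520 Ω
Parallel: admittances add. Y = 1/R + 1/(jωL)
Y = (0.00286 − j0.000397) S
|Y| = 0.00288 S → |Z| = 1/|Y| = 347 Ω, ∠Z = −∠Y = 7.92°
cos φ = cos(7.92°) = 0.990

0.990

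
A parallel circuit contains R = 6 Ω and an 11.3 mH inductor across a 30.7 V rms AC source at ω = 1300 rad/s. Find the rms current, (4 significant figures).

X_L = ωL = 14.69 Ω
Parallel: admittances add. Y = 1/R + 1/(jωL)
Y = (0.1667 − j0.06807) S
|Y| = 0.1800 S → |Z| = 1/|Y| = 5.555 Ω, ∠Z = −∠Y = 22.22°
I = V/|Z| = 30.7/5.555 = 5.527 A

5.527 A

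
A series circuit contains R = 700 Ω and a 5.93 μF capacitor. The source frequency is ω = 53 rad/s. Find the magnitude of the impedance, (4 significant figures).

3258 Ω

X_C = 1/(ωC) = 3182 Ω
Z = 700.0 − j3182 Ω
|Z| = √(700.0² + 3182²) = 3258 Ω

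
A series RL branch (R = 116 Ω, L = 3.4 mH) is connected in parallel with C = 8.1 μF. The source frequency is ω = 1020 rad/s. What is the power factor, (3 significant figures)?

X_L = ωL = 3.47 Ω
X_C = 1/(ωC) = 121 Ω
Branch 1 (R+jX_L): Z₁ = 116 + j3.47 Ω, |Z₁| = 116 Ω
Branch 2 (−jX_C): Z₂ = −j121 Ω
Parallel: Z = Z₁Z₂/(Z₁+Z₂), |Z| = 85.0 Ω, ∠Z = -42.9°
cos φ = cos(-42.9°) = 0.733

0.733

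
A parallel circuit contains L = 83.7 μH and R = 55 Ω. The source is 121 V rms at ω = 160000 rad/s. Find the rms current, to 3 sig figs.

9.30 A

X_L = ωL = 13.4 Ω
Parallel: admittances add. Y = 1/R + 1/(jωL)
Y = (0.0182 − j0.0747) S
|Y| = 0.0769 S → |Z| = 1/|Y| = 13.0 Ω, ∠Z = −∠Y = 76.3°
I = V/|Z| = 121/13.0 = 9.30 A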